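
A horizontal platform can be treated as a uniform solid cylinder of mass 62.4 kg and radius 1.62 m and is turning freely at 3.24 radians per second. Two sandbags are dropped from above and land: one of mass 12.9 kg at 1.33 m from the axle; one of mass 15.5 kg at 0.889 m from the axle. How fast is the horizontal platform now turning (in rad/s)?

ω_f ≈ 2.27 rad/s

The added mass arrives with no angular momentum about the axle, and any external torque about the axle is negligible, so the system's angular momentum is conserved.
I_p = ½(62.4)(1.62)² = 81.88 kg·m².
Added inertia Σmr² = (12.9)(1.33)² + (15.5)(0.889)² = 35.07 kg·m²; I_f = 81.88 + 35.07 = 117.0 kg·m².
ω_f = I_p ω_i / I_f = (81.88)(3.24) / 117.0 = 2.268 rad/s.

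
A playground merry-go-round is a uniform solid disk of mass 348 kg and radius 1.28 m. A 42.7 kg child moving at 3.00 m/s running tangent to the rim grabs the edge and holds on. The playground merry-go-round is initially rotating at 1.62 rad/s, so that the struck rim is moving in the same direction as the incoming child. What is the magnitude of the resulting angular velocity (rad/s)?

|ω_f| ≈ 1.76 rad/s

About the axle the impulsive forces during the collision are internal, so angular momentum about that axis is conserved.
I_p = ½(348)(1.28)² = 285.1 kg·m². Taking the sense of the child's angular momentum as positive, L_{child} = m v R = (42.7)(3.00)(1.28) = 164.0 kg·m²/s.
L_i = +I_p ω_p + m v R = +(285.1)(1.62) + 164.0 = 625.8 kg·m²/s.
After sticking, I_f = I_p + m R² = 285.1 + (42.7)(1.28)² = 355.0 kg·m².
ω_f = L_i / I_f = 625.8 / 355.0 = 1.763 rad/s.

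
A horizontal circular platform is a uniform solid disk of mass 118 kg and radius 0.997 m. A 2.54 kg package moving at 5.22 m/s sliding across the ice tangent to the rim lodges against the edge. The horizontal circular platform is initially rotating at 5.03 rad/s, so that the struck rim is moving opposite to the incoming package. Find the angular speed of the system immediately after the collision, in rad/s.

About the central axle the impulsive forces during the collision are internal, so angular momentum about that axis is conserved.
I_p = ½(118)(0.997)² = 58.65 kg·m². Taking the sense of the package's angular momentum as positive, L_{package} = m v R = (2.54)(5.22)(0.997) = 13.22 kg·m²/s.
L_i = −I_p ω_p + m v R = −(58.65)(5.03) + 13.22 = -281.8 kg·m²/s.
After sticking, I_f = I_p + m R² = 58.65 + (2.54)(0.997)² = 61.17 kg·m².
ω_f = L_i / I_f = -281.8 / 61.17 = -4.606 rad/s.

|ω_f| ≈ 4.61 rad/s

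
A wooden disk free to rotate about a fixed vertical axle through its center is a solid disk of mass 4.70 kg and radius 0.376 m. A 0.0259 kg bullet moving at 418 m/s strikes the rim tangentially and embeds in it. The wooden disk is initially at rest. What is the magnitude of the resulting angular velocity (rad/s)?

About the axle the impulsive forces during the collision are internal, so angular momentum about that axis is conserved.
I_p = ½(4.70)(0.376)² = 0.3322 kg·m². Taking the sense of the bullet's angular momentum as positive, L_{bullet} = m v R = (0.0259)(418)(0.376) = 4.071 kg·m²/s.
L_i = 0 + 4.071 = 4.071 kg·m²/s.
After sticking, I_f = I_p + m R² = 0.3322 + (0.0259)(0.376)² = 0.3359 kg·m².
ω_f = L_i / I_f = 4.071 / 0.3359 = 12.12 rad/s.

|ω_f| ≈ 12.1 rad/s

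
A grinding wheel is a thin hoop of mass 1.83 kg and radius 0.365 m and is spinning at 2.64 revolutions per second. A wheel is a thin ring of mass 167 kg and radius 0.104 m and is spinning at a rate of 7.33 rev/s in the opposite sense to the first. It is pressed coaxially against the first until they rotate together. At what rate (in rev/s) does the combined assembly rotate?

No external torque acts about the common axis, so total angular momentum is conserved.
Moments of inertia: I_A = (1.83)(0.365)² = 0.2438 kg·m²; I_B = (167)(0.104)² = 1.806 kg·m².
Taking A's sense as positive: L = (0.2438)(2.64) − (1.806)(7.33) = -12.60 kg·m²·rev/s.
Combined I = 0.2438 + 1.806 = 2.050 kg·m².
ω_f = L / I = -12.60 / 2.050 = -6.144 rev/s.

|ω_f| ≈ 6.14 rev/s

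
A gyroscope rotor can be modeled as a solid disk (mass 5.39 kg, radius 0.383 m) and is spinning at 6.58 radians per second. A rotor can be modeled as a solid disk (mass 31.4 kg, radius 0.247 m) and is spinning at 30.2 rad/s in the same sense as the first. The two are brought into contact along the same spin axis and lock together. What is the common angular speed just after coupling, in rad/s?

The coupling torques are internal; angular momentum about the shared axis is conserved.
Moments of inertia: I_A = ½(5.39)(0.383)² = 0.3953 kg·m²; I_B = ½(31.4)(0.247)² = 0.9578 kg·m².
Taking A's sense as positive: L = (0.3953)(6.58) + (0.9578)(30.2) = 31.53 kg·m²·rad/s.
Combined I = 0.3953 + 0.9578 = 1.353 kg·m².
ω_f = L / I = 31.53 / 1.353 = 23.30 rad/s.

|ω_f| ≈ 23.3 rad/s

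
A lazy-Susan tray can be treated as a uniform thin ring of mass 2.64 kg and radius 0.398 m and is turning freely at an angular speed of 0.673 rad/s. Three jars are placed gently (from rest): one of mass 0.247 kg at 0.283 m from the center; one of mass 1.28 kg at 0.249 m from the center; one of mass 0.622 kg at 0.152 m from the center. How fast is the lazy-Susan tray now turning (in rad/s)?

ω_f ≈ 0.529 rad/s

The added mass arrives with no angular momentum about the center, and any external torque about the center is negligible, so the system's angular momentum is conserved.
I_p = (2.64)(0.398)² = 0.4182 kg·m².
Added inertia Σmr² = (0.247)(0.283)² + (1.28)(0.249)² + (0.622)(0.152)² = 0.1135 kg·m²; I_f = 0.4182 + 0.1135 = 0.5317 kg·m².
ω_f = I_p ω_i / I_f = (0.4182)(0.673) / 0.5317 = 0.5293 rad/s.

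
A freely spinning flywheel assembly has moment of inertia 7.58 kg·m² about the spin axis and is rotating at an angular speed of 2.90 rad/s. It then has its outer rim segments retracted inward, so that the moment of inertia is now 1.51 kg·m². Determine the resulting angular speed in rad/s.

Angular momentum about the spin axis is conserved since the torque about it is zero.
ω₂ = I₁ω₁ / I₂ = (7.580)(2.90 rad/s) / (1.510) = 14.56 rad/s.

ω₂ ≈ 14.6 rad/s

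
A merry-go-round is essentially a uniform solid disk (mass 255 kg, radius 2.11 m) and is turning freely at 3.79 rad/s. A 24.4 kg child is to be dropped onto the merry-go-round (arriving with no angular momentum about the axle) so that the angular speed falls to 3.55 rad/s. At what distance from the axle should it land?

No external torque acts about the axle; L_before = L_after.
I_p = ½(255)(2.11)² = 567.6 kg·m².
I_p ω_i = (I_p + m r²) ω_f ⇒ m r² = I_p(ω_i/ω_f − 1) = 567.6(3.79/3.55 − 1) = 38.38 kg·m².
r = √(38.38/24.4) = 1.254 m.

r ≈ 1.25 m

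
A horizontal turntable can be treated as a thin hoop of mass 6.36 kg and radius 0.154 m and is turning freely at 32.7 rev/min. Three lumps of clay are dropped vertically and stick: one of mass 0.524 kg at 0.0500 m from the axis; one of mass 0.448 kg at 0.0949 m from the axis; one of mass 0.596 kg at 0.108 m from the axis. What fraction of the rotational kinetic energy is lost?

fraction ≈ 0.0754

The added mass arrives with no angular momentum about the axis, and any external torque about the axis is negligible, so the system's angular momentum is conserved.
I_p = (6.36)(0.154)² = 0.1508 kg·m².
Added inertia Σmr² = (0.524)(0.0500)² + (0.448)(0.0949)² + (0.596)(0.108)² = 0.01230 kg·m²; I_f = 0.1508 + 0.01230 = 0.1631 kg·m².
ω_f = I_p ω_i / I_f = (0.1508)(32.7) / 0.1631 = 30.24 rpm.
KE_i = ½(0.1508)(3.424 rad/s)² = 0.8843 J; KE_f = ½(0.1631)(3.166)² = 0.8177 J.
Fraction lost = 0.07538.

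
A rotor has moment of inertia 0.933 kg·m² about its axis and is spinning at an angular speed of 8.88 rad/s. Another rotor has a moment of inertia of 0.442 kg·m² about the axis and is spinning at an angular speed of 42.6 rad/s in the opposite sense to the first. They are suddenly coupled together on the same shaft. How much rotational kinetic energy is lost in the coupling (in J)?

No external torque acts about the common axis, so total angular momentum is conserved.
Taking A's sense as positive: L = (0.9330)(8.88) − (0.4420)(42.6) = -10.54 kg·m²·rad/s.
Combined I = 0.9330 + 0.4420 = 1.375 kg·m².
ω_f = L / I = -10.54 / 1.375 = -7.668 rad/s.
KE_i = ½ΣIω² = 437.8 J; KE_f = ½(1.375)(7.668)² = 40.43 J.

ΔKE lost ≈ 397 J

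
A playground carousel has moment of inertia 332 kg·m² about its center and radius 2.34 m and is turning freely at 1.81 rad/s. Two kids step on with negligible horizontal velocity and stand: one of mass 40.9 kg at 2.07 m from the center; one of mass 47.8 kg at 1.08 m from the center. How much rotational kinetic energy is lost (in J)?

No external torque acts about the center; L_before = L_after.
Added inertia Σmr² = (40.9)(2.07)² + (47.8)(1.08)² = 231.0 kg·m²; I_f = 332.0 + 231.0 = 563.0 kg·m².
ω_f = I_p ω_i / I_f = (332.0)(1.81) / 563.0 = 1.067 rad/s.
KE_i = ½(332.0)(1.810 rad/s)² = 543.8 J; KE_f = ½(563.0)(1.067)² = 320.7 J.

energy lost ≈ 223 J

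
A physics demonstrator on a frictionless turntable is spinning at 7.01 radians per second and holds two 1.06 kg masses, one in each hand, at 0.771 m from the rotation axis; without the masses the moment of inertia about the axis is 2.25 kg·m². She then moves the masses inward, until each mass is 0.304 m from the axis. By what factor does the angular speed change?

Angular momentum about the spin axis is conserved since the torque about it is zero.
I₁ = 2.25 + 2(1.06)(0.771)² = 3.510 kg·m²; I₂ = 2.25 + 2(1.06)(0.304)² = 2.446 kg·m².
ω₂/ω₁ = I₁/I₂ = 3.510 / 2.446 = 1.435.

ω₂/ω₁ ≈ 1.44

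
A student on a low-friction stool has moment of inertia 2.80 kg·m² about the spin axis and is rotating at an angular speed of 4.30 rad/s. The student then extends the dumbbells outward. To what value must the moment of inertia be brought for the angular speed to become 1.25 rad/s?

I₂ ≈ 9.63 kg·m²

With no external torque about the axis, L is conserved: I₁ω₁ = I₂ω₂.
I₂ = I₁ω₁ / ω₂ = (2.80)(4.30) / (1.25) = 9.632 kg·m².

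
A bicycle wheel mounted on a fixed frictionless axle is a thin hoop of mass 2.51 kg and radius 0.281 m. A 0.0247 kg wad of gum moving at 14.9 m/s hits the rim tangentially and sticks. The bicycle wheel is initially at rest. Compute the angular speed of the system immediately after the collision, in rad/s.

|ω_f| ≈ 0.517 rad/s

About the axle the impulsive forces during the collision are internal, so angular momentum about that axis is conserved.
I_p = (2.51)(0.281)² = 0.1982 kg·m². Taking the sense of the wad of gum's angular momentum as positive, L_{wad} = m v R = (0.0247)(14.9)(0.281) = 0.1034 kg·m²/s.
L_i = 0 + 0.1034 = 0.1034 kg·m²/s.
After sticking, I_f = I_p + m R² = 0.1982 + (0.0247)(0.281)² = 0.2001 kg·m².
ω_f = L_i / I_f = 0.1034 / 0.2001 = 0.5167 rad/s.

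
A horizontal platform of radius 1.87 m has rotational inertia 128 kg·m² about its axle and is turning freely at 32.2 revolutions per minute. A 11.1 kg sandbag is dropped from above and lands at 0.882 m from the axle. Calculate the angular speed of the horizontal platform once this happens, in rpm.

ω_f ≈ 30.2 rpm

No external torque acts about the axle; L_before = L_after.
Added inertia Σmr² = (11.1)(0.882)² = 8.635 kg·m²; I_f = 128.0 + 8.635 = 136.6 kg·m².
ω_f = I_p ω_i / I_f = (128.0)(32.2) / 136.6 = 30.17 rpm.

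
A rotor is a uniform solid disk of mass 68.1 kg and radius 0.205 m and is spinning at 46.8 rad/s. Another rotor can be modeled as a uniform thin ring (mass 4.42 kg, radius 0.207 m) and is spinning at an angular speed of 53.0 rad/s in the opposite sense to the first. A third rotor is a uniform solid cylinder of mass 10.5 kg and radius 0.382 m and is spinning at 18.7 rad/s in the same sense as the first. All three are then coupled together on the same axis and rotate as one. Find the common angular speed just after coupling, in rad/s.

|ω_f| ≈ 29.9 rad/s

The coupling torques are internal; angular momentum about the shared axis is conserved.
Moments of inertia: I_A = ½(68.1)(0.205)² = 1.431 kg·m²; I_B = (4.42)(0.207)² = 0.1894 kg·m²; I_C = ½(10.5)(0.382)² = 0.7661 kg·m².
Taking A's sense as positive: L = (1.431)(46.8) − (0.1894)(53.0) + (0.7661)(18.7) = 71.26 kg·m²·rad/s.
Combined I = 1.431 + 0.1894 + 0.7661 = 2.386 kg·m².
ω_f = L / I = 71.26 / 2.386 = 29.86 rad/s.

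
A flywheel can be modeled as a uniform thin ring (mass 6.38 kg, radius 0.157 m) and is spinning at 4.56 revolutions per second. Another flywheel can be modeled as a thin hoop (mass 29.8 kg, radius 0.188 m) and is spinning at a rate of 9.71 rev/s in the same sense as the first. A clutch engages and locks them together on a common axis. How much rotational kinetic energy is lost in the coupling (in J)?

No external torque acts about the common axis, so total angular momentum is conserved.
Moments of inertia: I_A = (6.38)(0.157)² = 0.1573 kg·m²; I_B = (29.8)(0.188)² = 1.053 kg·m².
Taking A's sense as positive: L = (0.1573)(4.56) + (1.053)(9.71) = 10.94 kg·m²·rev/s.
Combined I = 0.1573 + 1.053 = 1.211 kg·m².
ω_f = L / I = 10.94 / 1.211 = 9.041 rev/s.
KE_i = ½ΣIω² = 2025 J; KE_f = ½(1.211)(56.81)² = 1953 J.

ΔKE lost ≈ 71.6 J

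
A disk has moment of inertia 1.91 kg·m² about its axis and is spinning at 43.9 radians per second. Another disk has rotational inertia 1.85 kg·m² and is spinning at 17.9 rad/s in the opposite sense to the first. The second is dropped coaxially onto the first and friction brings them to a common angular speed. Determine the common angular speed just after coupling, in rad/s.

The coupling torques are internal; angular momentum about the shared axis is conserved.
Taking A's sense as positive: L = (1.910)(43.9) − (1.850)(17.9) = 50.73 kg·m²·rad/s.
Combined I = 1.910 + 1.850 = 3.760 kg·m².
ω_f = L / I = 50.73 / 3.760 = 13.49 rad/s.

|ω_f| ≈ 13.5 rad/s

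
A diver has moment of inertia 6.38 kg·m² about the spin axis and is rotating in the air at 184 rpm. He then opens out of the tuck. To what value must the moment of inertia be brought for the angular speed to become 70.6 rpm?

I₂ ≈ 16.6 kg·m²

No external torque acts about the spin axis, so angular momentum is conserved.
I₂ = I₁ω₁ / ω₂ = (6.38)(184) / (70.6) = 16.63 kg·m².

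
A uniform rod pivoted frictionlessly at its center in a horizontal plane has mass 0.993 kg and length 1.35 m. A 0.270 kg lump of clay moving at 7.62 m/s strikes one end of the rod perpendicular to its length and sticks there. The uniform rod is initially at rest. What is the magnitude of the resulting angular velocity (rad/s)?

About the pivot the impulsive forces during the collision are internal, so angular momentum about that axis is conserved.
I_p = (1/12)(0.993)(1.35)² = 0.1508 kg·m². Taking the sense of the lump of clay's angular momentum as positive, L_{lump} = m v R = (0.270)(7.62)(1.35/2) = 1.389 kg·m²/s.
L_i = 0 + 1.389 = 1.389 kg·m²/s.
After sticking, I_f = I_p + m R² = 0.1508 + (0.270)(1.35/2)² = 0.2738 kg·m².
ω_f = L_i / I_f = 1.389 / 0.2738 = 5.072 rad/s.

|ω_f| ≈ 5.07 rad/s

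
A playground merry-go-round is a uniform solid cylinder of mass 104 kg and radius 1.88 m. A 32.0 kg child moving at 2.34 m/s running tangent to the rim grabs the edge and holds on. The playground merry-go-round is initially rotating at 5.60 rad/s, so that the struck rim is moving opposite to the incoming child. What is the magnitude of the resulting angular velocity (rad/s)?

The axle reaction passes through the axle and exerts no torque about it; angular momentum about the axle is conserved through the impact.
I_p = ½(104)(1.88)² = 183.8 kg·m². Taking the sense of the child's angular momentum as positive, L_{child} = m v R = (32.0)(2.34)(1.88) = 140.8 kg·m²/s.
L_i = −I_p ω_p + m v R = −(183.8)(5.60) + 140.8 = -888.4 kg·m²/s.
After sticking, I_f = I_p + m R² = 183.8 + (32.0)(1.88)² = 296.9 kg·m².
ω_f = L_i / I_f = -888.4 / 296.9 = -2.993 rad/s.

|ω_f| ≈ 2.99 rad/s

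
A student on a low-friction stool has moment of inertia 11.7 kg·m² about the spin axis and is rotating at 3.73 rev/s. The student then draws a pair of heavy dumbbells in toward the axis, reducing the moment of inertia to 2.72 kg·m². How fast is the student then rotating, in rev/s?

ω₂ ≈ 16.0 rev/s

Angular momentum about the spin axis is conserved since the torque about it is zero.
ω₂ = I₁ω₁ / I₂ = (11.70)(3.73 rev/s) / (2.720) = 16.04 rev/s.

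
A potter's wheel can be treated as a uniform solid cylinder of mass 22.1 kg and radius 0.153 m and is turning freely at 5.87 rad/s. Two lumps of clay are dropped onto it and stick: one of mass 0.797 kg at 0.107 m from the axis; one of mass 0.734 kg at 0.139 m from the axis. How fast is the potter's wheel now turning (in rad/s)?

No external torque acts about the axis; L_before = L_after.
I_p = ½(22.1)(0.153)² = 0.2587 kg·m².
Added inertia Σmr² = (0.797)(0.107)² + (0.734)(0.139)² = 0.02331 kg·m²; I_f = 0.2587 + 0.02331 = 0.2820 kg·m².
ω_f = I_p ω_i / I_f = (0.2587)(5.87) / 0.2820 = 5.385 rad/s.

ω_f ≈ 5.38 rad/s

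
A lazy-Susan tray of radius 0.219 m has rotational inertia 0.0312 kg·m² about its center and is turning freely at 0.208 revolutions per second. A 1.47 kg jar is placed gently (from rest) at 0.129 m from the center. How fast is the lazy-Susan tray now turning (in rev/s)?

The added mass arrives with no angular momentum about the center, and any external torque about the center is negligible, so the system's angular momentum is conserved.
Added inertia Σmr² = (1.47)(0.129)² = 0.02446 kg·m²; I_f = 0.03120 + 0.02446 = 0.05566 kg·m².
ω_f = I_p ω_i / I_f = (0.03120)(0.208) / 0.05566 = 0.1166 rev/s.

ω_f ≈ 0.117 rev/s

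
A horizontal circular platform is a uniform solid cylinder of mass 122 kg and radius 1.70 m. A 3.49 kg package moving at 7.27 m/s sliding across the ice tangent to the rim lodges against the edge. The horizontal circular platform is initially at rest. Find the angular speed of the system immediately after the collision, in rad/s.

|ω_f| ≈ 0.231 rad/s

The axle reaction passes through the central axle and exerts no torque about it; angular momentum about the central axle is conserved through the impact.
I_p = ½(122)(1.70)² = 176.3 kg·m². Taking the sense of the package's angular momentum as positive, L_{package} = m v R = (3.49)(7.27)(1.70) = 43.13 kg·m²/s.
L_i = 0 + 43.13 = 43.13 kg·m²/s.
After sticking, I_f = I_p + m R² = 176.3 + (3.49)(1.70)² = 186.4 kg·m².
ω_f = L_i / I_f = 43.13 / 186.4 = 0.2314 rad/s.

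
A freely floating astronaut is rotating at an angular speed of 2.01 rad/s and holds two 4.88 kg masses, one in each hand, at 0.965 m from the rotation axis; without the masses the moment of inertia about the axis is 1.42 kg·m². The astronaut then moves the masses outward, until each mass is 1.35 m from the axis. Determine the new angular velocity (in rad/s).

ω₂ ≈ 1.10 rad/s

With no external torque about the axis, L is conserved: I₁ω₁ = I₂ω₂.
I₁ = 1.42 + 2(4.88)(0.965)² = 10.51 kg·m²; I₂ = 1.42 + 2(4.88)(1.35)² = 19.21 kg·m².
ω₂ = I₁ω₁ / I₂ = (10.51)(2.01 rad/s) / (19.21) = 1.100 rad/s.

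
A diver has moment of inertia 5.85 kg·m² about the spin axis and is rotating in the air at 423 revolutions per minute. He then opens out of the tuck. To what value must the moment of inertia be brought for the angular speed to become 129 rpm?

With no external torque about the axis, L is conserved: I₁ω₁ = I₂ω₂.
I₂ = I₁ω₁ / ω₂ = (5.85)(423) / (129) = 19.18 kg·m².

I₂ ≈ 19.2 kg·m²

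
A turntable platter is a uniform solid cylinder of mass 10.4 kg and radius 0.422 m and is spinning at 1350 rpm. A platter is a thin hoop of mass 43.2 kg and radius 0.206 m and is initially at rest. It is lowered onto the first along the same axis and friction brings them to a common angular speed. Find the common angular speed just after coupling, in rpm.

|ω_f| ≈ 453 rpm

The coupling torques are internal; angular momentum about the shared axis is conserved.
Moments of inertia: I_A = ½(10.4)(0.422)² = 0.9260 kg·m²; I_B = (43.2)(0.206)² = 1.833 kg·m².
Taking A's sense as positive: L = (0.9260)(1350) = 1250 kg·m²·rpm.
Combined I = 0.9260 + 1.833 = 2.759 kg·m².
ω_f = L / I = 1250 / 2.759 = 453.1 rpm.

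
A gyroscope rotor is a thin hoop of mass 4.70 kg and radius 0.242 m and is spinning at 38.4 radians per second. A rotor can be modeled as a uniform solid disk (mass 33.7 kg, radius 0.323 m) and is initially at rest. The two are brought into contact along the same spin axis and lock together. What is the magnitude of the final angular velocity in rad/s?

No external torque acts about the common axis, so total angular momentum is conserved.
Moments of inertia: I_A = (4.70)(0.242)² = 0.2753 kg·m²; I_B = ½(33.7)(0.323)² = 1.758 kg·m².
Taking A's sense as positive: L = (0.2753)(38.4) = 10.57 kg·m²·rad/s.
Combined I = 0.2753 + 1.758 = 2.033 kg·m².
ω_f = L / I = 10.57 / 2.033 = 5.199 rad/s.

|ω_f| ≈ 5.20 rad/s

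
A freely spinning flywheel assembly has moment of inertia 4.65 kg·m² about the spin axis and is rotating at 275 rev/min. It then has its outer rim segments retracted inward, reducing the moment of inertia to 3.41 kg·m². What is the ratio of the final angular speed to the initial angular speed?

With no external torque about the axis, L is conserved: I₁ω₁ = I₂ω₂.
ω₂/ω₁ = I₁/I₂ = 4.650 / 3.410 = 1.364.

ω₂/ω₁ ≈ 1.36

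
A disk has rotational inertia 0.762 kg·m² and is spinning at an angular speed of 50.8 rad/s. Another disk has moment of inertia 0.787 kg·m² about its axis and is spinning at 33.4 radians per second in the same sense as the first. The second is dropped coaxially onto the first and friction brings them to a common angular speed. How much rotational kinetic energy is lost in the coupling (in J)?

The coupling torques are internal; angular momentum about the shared axis is conserved.
Taking A's sense as positive: L = (0.7620)(50.8) + (0.7870)(33.4) = 65.00 kg·m²·rad/s.
Combined I = 0.7620 + 0.7870 = 1.549 kg·m².
ω_f = L / I = 65.00 / 1.549 = 41.96 rad/s.
KE_i = ½ΣIω² = 1422 J; KE_f = ½(1.549)(41.96)² = 1364 J.

ΔKE lost ≈ 58.6 J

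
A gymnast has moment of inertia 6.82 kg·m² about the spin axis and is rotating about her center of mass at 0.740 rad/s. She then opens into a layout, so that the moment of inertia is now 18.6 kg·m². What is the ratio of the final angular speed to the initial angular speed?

No external torque acts about the spin axis, so angular momentum is conserved.
ω₂/ω₁ = I₁/I₂ = 6.820 / 18.60 = 0.3667.

ω₂/ω₁ ≈ 0.367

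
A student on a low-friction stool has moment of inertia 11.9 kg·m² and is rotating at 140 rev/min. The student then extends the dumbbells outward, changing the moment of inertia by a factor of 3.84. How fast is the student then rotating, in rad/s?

ω₂ ≈ 3.82 rad/s

Angular momentum about the spin axis is conserved since the torque about it is zero.
I₂ = 3.84 × 11.9 = 45.70 kg·m².
ω₂ = I₁ω₁ / I₂ = (11.90)(140 rpm) / (45.70) = 36.46 rpm = 3.818 rad/s.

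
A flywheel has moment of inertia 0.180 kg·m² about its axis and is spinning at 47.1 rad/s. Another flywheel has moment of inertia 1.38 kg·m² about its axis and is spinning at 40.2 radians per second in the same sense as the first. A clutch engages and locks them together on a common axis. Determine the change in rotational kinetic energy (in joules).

The coupling torques are internal; angular momentum about the shared axis is conserved.
Taking A's sense as positive: L = (0.1800)(47.1) + (1.380)(40.2) = 63.95 kg·m²·rad/s.
Combined I = 0.1800 + 1.380 = 1.560 kg·m².
ω_f = L / I = 63.95 / 1.560 = 41.00 rad/s.
KE_i = ½ΣIω² = 1315 J; KE_f = ½(1.560)(41.00)² = 1311 J.

ΔKE ≈ -3.79 J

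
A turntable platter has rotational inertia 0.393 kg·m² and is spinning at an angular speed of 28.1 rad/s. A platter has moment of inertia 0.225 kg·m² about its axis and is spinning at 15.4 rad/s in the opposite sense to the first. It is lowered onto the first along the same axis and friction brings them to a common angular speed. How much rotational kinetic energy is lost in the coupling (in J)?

The coupling torques are internal; angular momentum about the shared axis is conserved.
Taking A's sense as positive: L = (0.3930)(28.1) − (0.2250)(15.4) = 7.578 kg·m²·rad/s.
Combined I = 0.3930 + 0.2250 = 0.6180 kg·m².
ω_f = L / I = 7.578 / 0.6180 = 12.26 rad/s.
KE_i = ½ΣIω² = 181.8 J; KE_f = ½(0.6180)(12.26)² = 46.46 J.

ΔKE lost ≈ 135 J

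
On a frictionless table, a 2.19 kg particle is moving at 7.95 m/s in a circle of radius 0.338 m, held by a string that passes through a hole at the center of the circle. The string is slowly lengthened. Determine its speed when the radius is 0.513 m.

v₂ ≈ 5.24 m/s

Central (radial) force ⇒ zero torque about the center ⇒ m v r is constant.
v₂ = v₁ r₁ / r₂ = (7.95)(0.338) / (0.513) = 5.238 m/s.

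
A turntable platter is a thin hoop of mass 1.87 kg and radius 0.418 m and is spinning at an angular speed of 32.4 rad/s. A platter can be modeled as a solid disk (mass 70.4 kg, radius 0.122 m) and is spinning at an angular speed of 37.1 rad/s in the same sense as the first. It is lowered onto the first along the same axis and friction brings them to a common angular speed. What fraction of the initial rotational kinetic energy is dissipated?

fraction ≈ 0.00418

No external torque acts about the common axis, so total angular momentum is conserved.
Moments of inertia: I_A = (1.87)(0.418)² = 0.3267 kg·m²; I_B = ½(70.4)(0.122)² = 0.5239 kg·m².
Taking A's sense as positive: L = (0.3267)(32.4) + (0.5239)(37.1) = 30.02 kg·m²·rad/s.
Combined I = 0.3267 + 0.5239 = 0.8507 kg·m².
ω_f = L / I = 30.02 / 0.8507 = 35.29 rad/s.
KE_i = ½ΣIω² = 532.1 J; KE_f = ½(0.8507)(35.29)² = 529.8 J.
Fraction dissipated = (KE_i − KE_f)/KE_i = 0.004177.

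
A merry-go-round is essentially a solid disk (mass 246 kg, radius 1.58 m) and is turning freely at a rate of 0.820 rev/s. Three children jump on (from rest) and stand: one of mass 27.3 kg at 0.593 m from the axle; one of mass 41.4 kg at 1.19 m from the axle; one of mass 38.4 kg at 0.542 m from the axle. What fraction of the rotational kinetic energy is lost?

fraction ≈ 0.206

No external torque acts about the axle; L_before = L_after.
I_p = ½(246)(1.58)² = 307.1 kg·m².
Added inertia Σmr² = (27.3)(0.593)² + (41.4)(1.19)² + (38.4)(0.542)² = 79.51 kg·m²; I_f = 307.1 + 79.51 = 386.6 kg·m².
ω_f = I_p ω_i / I_f = (307.1)(0.820) / 386.6 = 0.6513 rev/s.
KE_i = ½(307.1)(5.152 rad/s)² = 4075 J; KE_f = ½(386.6)(4.093)² = 3237 J.
Fraction lost = 0.2057.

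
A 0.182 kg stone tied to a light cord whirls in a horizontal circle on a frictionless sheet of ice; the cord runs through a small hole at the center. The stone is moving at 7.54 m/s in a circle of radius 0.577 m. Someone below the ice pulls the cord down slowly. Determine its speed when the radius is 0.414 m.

v₂ ≈ 10.5 m/s

Central (radial) force ⇒ zero torque about the center ⇒ m v r is constant.
v₂ = v₁ r₁ / r₂ = (7.54)(0.577) / (0.414) = 10.51 m/s.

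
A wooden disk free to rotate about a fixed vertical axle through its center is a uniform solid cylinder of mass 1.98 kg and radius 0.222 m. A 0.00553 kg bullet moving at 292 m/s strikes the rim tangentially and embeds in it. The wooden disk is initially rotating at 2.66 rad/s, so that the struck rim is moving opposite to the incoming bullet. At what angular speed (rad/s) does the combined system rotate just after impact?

|ω_f| ≈ 4.66 rad/s

The axle reaction passes through the axle and exerts no torque about it; angular momentum about the axle is conserved through the impact.
I_p = ½(1.98)(0.222)² = 0.04879 kg·m². Taking the sense of the bullet's angular momentum as positive, L_{bullet} = m v R = (0.00553)(292)(0.222) = 0.3585 kg·m²/s.
L_i = −I_p ω_p + m v R = −(0.04879)(2.66) + 0.3585 = 0.2287 kg·m²/s.
After sticking, I_f = I_p + m R² = 0.04879 + (0.00553)(0.222)² = 0.04906 kg·m².
ω_f = L_i / I_f = 0.2287 / 0.04906 = 4.661 rad/s.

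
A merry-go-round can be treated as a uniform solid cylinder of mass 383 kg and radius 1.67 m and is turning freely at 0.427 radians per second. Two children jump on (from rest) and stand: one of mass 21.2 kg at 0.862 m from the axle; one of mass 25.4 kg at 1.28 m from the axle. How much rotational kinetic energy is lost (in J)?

The added mass arrives with no angular momentum about the axle, and any external torque about the axle is negligible, so the system's angular momentum is conserved.
I_p = ½(383)(1.67)² = 534.1 kg·m².
Added inertia Σmr² = (21.2)(0.862)² + (25.4)(1.28)² = 57.37 kg·m²; I_f = 534.1 + 57.37 = 591.4 kg·m².
ω_f = I_p ω_i / I_f = (534.1)(0.427) / 591.4 = 0.3856 rad/s.
KE_i = ½(534.1)(0.4270 rad/s)² = 48.69 J; KE_f = ½(591.4)(0.3856)² = 43.97 J.

energy lost ≈ 4.72 J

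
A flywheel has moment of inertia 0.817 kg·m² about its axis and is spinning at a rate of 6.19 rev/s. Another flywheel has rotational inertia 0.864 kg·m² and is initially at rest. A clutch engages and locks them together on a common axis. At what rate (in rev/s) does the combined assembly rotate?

|ω_f| ≈ 3.01 rev/s

No external torque acts about the common axis, so total angular momentum is conserved.
Taking A's sense as positive: L = (0.8170)(6.19) = 5.057 kg·m²·rev/s.
Combined I = 0.8170 + 0.8640 = 1.681 kg·m².
ω_f = L / I = 5.057 / 1.681 = 3.008 rev/s.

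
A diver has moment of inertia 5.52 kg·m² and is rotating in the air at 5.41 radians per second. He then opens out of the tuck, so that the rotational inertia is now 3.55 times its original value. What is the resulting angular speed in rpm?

ω₂ ≈ 14.6 rpm

With no external torque about the axis, L is conserved: I₁ω₁ = I₂ω₂.
I₂ = 3.55 × 5.52 = 19.60 kg·m².
ω₂ = I₁ω₁ / I₂ = (5.520)(5.41 rad/s) / (19.60) = 1.524 rad/s = 14.55 rpm.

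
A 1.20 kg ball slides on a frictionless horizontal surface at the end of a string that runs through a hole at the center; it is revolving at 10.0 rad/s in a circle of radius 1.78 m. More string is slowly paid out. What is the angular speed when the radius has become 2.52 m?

ω₂ ≈ 4.99 rad/s

The constraining force is radial, so m r² ω about the center is conserved.
ω₂ = ω₁ (r₁/r₂)² = (10.0)(1.78/2.52)² = 4.989 rad/s.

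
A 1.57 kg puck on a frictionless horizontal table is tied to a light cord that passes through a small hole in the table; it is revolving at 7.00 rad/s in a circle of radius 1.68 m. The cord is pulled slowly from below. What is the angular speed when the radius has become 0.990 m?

No torque about the axis ⇒ m r₁² ω₁ = m r₂² ω₂.
ω₂ = ω₁ (r₁/r₂)² = (7.00)(1.68/0.990)² = 20.16 rad/s.

ω₂ ≈ 20.2 rad/s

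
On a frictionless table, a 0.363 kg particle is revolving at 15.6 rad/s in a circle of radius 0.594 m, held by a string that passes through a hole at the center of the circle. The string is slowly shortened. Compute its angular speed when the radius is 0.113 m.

ω₂ ≈ 431 rad/s

No torque about the axis ⇒ m r₁² ω₁ = m r₂² ω₂.
ω₂ = ω₁ (r₁/r₂)² = (15.6)(0.594/0.113)² = 431.1 rad/s.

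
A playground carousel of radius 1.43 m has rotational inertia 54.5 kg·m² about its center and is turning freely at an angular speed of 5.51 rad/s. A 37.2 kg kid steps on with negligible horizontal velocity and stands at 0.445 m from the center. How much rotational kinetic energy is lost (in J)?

energy lost ≈ 98.5 J

The added mass arrives with no angular momentum about the center, and any external torque about the center is negligible, so the system's angular momentum is conserved.
Added inertia Σmr² = (37.2)(0.445)² = 7.367 kg·m²; I_f = 54.50 + 7.367 = 61.87 kg·m².
ω_f = I_p ω_i / I_f = (54.50)(5.51) / 61.87 = 4.854 rad/s.
KE_i = ½(54.50)(5.510 rad/s)² = 827.3 J; KE_f = ½(61.87)(4.854)² = 728.8 J.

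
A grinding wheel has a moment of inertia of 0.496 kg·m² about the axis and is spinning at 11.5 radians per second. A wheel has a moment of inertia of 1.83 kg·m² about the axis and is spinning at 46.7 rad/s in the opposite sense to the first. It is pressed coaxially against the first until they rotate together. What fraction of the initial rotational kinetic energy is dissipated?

The coupling torques are internal; angular momentum about the shared axis is conserved.
Taking A's sense as positive: L = (0.4960)(11.5) − (1.830)(46.7) = -79.76 kg·m²·rad/s.
Combined I = 0.4960 + 1.830 = 2.326 kg·m².
ω_f = L / I = -79.76 / 2.326 = -34.29 rad/s.
KE_i = ½ΣIω² = 2028 J; KE_f = ½(2.326)(34.29)² = 1367 J.
Fraction dissipated = (KE_i − KE_f)/KE_i = 0.3258.

fraction ≈ 0.326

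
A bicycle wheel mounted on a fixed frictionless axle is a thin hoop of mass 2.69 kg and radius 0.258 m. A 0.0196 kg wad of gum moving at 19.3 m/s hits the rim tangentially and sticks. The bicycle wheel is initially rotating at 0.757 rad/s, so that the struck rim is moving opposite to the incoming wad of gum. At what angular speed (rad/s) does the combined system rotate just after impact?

The axle reaction passes through the axle and exerts no torque about it; angular momentum about the axle is conserved through the impact.
I_p = (2.69)(0.258)² = 0.1791 kg·m². Taking the sense of the wad of gum's angular momentum as positive, L_{wad} = m v R = (0.0196)(19.3)(0.258) = 0.09760 kg·m²/s.
L_i = −I_p ω_p + m v R = −(0.1791)(0.757) + 0.09760 = -0.03795 kg·m²/s.
After sticking, I_f = I_p + m R² = 0.1791 + (0.0196)(0.258)² = 0.1804 kg·m².
ω_f = L_i / I_f = -0.03795 / 0.1804 = -0.2104 rad/s.

|ω_f| ≈ 0.210 rad/s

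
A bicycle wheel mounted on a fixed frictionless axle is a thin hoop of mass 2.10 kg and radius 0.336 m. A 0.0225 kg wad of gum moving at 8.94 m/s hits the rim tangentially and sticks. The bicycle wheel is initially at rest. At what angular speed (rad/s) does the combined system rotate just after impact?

|ω_f| ≈ 0.282 rad/s

The axle reaction passes through the axle and exerts no torque about it; angular momentum about the axle is conserved through the impact.
I_p = (2.10)(0.336)² = 0.2371 kg·m². Taking the sense of the wad of gum's angular momentum as positive, L_{wad} = m v R = (0.0225)(8.94)(0.336) = 0.06759 kg·m²/s.
L_i = 0 + 0.06759 = 0.06759 kg·m²/s.
After sticking, I_f = I_p + m R² = 0.2371 + (0.0225)(0.336)² = 0.2396 kg·m².
ω_f = L_i / I_f = 0.06759 / 0.2396 = 0.2821 rad/s.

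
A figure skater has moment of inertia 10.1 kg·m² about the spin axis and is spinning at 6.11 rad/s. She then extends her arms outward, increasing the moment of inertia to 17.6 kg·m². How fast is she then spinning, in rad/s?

With no external torque about the axis, L is conserved: I₁ω₁ = I₂ω₂.
ω₂ = I₁ω₁ / I₂ = (10.10)(6.11 rad/s) / (17.60) = 3.506 rad/s.

ω₂ ≈ 3.51 rad/s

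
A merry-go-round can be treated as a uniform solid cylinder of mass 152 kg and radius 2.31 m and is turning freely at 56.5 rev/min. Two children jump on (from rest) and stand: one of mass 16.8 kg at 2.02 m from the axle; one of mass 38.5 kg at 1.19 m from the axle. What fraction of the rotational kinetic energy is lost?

fraction ≈ 0.233

The added mass arrives with no angular momentum about the axle, and any external torque about the axle is negligible, so the system's angular momentum is conserved.
I_p = ½(152)(2.31)² = 405.5 kg·m².
Added inertia Σmr² = (16.8)(2.02)² + (38.5)(1.19)² = 123.1 kg·m²; I_f = 405.5 + 123.1 = 528.6 kg·m².
ω_f = I_p ω_i / I_f = (405.5)(56.5) / 528.6 = 43.35 rpm.
KE_i = ½(405.5)(5.917 rad/s)² = 7098 J; KE_f = ½(528.6)(4.539)² = 5446 J.
Fraction lost = 0.2328.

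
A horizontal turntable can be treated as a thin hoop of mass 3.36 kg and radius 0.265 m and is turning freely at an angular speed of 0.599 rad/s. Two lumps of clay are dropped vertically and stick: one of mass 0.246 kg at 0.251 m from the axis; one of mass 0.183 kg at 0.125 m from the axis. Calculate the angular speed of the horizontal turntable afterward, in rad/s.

The added mass arrives with no angular momentum about the axis, and any external torque about the axis is negligible, so the system's angular momentum is conserved.
I_p = (3.36)(0.265)² = 0.2360 kg·m².
Added inertia Σmr² = (0.246)(0.251)² + (0.183)(0.125)² = 0.01836 kg·m²; I_f = 0.2360 + 0.01836 = 0.2543 kg·m².
ω_f = I_p ω_i / I_f = (0.2360)(0.599) / 0.2543 = 0.5558 rad/s.

ω_f ≈ 0.556 rad/s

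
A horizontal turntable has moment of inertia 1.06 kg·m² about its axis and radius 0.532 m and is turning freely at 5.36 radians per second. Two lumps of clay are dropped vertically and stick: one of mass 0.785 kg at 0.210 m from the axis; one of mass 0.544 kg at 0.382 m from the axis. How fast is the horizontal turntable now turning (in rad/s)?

No external torque acts about the axis; L_before = L_after.
Added inertia Σmr² = (0.785)(0.210)² + (0.544)(0.382)² = 0.1140 kg·m²; I_f = 1.060 + 0.1140 = 1.174 kg·m².
ω_f = I_p ω_i / I_f = (1.060)(5.36) / 1.174 = 4.840 rad/s.

ω_f ≈ 4.84 rad/s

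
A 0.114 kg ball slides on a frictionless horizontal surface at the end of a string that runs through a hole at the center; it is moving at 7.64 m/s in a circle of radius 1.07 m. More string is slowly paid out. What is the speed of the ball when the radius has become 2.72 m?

The only horizontal force on the mass is along the cord (radial), so it exerts no torque about the hole and angular momentum m v r is conserved.
v₂ = v₁ r₁ / r₂ = (7.64)(1.07) / (2.72) = 3.005 m/s.

v₂ ≈ 3.01 m/s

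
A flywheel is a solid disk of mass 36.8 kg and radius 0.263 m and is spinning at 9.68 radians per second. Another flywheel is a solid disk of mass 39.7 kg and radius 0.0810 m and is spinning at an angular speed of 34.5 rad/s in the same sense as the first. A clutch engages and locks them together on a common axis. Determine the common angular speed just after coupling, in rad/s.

The coupling torques are internal; angular momentum about the shared axis is conserved.
Moments of inertia: I_A = ½(36.8)(0.263)² = 1.273 kg·m²; I_B = ½(39.7)(0.0810)² = 0.1302 kg·m².
Taking A's sense as positive: L = (1.273)(9.68) + (0.1302)(34.5) = 16.81 kg·m²·rad/s.
Combined I = 1.273 + 0.1302 = 1.403 kg·m².
ω_f = L / I = 16.81 / 1.403 = 11.98 rad/s.

|ω_f| ≈ 12.0 rad/s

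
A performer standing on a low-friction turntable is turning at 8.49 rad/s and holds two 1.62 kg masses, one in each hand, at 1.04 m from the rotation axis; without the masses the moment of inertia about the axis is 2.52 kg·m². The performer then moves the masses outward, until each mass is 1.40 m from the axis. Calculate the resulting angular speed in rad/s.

No external torque acts about the spin axis, so angular momentum is conserved.
I₁ = 2.52 + 2(1.62)(1.04)² = 6.024 kg·m²; I₂ = 2.52 + 2(1.62)(1.40)² = 8.870 kg·m².
ω₂ = I₁ω₁ / I₂ = (6.024)(8.49 rad/s) / (8.870) = 5.766 rad/s.

ω₂ ≈ 5.77 rad/s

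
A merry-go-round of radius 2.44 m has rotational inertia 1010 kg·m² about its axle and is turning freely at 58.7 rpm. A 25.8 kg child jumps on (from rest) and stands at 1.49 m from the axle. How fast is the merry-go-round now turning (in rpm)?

ω_f ≈ 55.5 rpm

The added mass arrives with no angular momentum about the axle, and any external torque about the axle is negligible, so the system's angular momentum is conserved.
Added inertia Σmr² = (25.8)(1.49)² = 57.28 kg·m²; I_f = 1010 + 57.28 = 1067 kg·m².
ω_f = I_p ω_i / I_f = (1010)(58.7) / 1067 = 55.55 rpm.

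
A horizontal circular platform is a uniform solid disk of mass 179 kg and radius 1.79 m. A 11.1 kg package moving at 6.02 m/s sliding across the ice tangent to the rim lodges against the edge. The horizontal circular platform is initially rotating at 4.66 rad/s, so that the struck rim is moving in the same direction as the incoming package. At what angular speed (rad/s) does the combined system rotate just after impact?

|ω_f| ≈ 4.52 rad/s

About the central axle the impulsive forces during the collision are internal, so angular momentum about that axis is conserved.
I_p = ½(179)(1.79)² = 286.8 kg·m². Taking the sense of the package's angular momentum as positive, L_{package} = m v R = (11.1)(6.02)(1.79) = 119.6 kg·m²/s.
L_i = +I_p ω_p + m v R = +(286.8)(4.66) + 119.6 = 1456 kg·m²/s.
After sticking, I_f = I_p + m R² = 286.8 + (11.1)(1.79)² = 322.3 kg·m².
ω_f = L_i / I_f = 1456 / 322.3 = 4.517 rad/s.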